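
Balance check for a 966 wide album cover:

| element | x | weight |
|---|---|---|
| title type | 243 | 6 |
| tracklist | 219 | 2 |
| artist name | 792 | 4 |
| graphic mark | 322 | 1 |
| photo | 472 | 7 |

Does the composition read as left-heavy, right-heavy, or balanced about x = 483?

left-heavy

Weights sum to 6 + 2 + 4 + 1 + 7 = 20.
Σw·x = 6·243 + 2·219 + 4·792 + 1·322 + 7·472 = 8690, so x̄ = 8690/20 ≈ 434.50.
Since 434.5 is left of 483, the composition reads left-heavy.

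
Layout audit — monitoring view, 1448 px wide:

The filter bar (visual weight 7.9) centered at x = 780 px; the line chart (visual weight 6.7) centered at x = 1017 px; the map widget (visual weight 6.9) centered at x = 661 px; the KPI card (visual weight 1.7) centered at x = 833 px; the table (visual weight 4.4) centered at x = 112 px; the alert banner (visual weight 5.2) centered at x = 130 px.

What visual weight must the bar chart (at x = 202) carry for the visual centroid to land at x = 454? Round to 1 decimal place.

w ≈ 20.8

Fixed elements: Σw = 7.9 + 6.7 + 6.9 + 1.7 + 4.4 + 5.2 = 32.8, Σw·x = 7.9·780 + 6.7·1017 + 6.9·661 + 1.7·833 + 4.4·112 + 5.2·130 = 20121.7.
For the centroid to hit 454: (20121.7 + w·202) / (32.8 + w) = 454.
Solving: w = (454·32.8 − 20121.7) / (202 − 454) = -5230.5 / -252 ≈ 20.76.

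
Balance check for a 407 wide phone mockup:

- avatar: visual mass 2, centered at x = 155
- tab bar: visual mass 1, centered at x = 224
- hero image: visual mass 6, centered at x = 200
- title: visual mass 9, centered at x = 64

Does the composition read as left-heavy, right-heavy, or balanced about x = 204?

Weights sum to 2 + 1 + 6 + 9 = 18.
x-moment: 2·155 + 1·224 + 6·200 + 9·64 = 2310; centroid 2310/18 ≈ 128.33.
128.3 vs midline 204 → left-heavy.

left-heavy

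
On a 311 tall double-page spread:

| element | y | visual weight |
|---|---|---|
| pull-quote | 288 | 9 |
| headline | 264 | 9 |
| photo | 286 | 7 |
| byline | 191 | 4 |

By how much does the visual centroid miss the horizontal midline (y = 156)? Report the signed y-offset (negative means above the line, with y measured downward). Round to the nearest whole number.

≈ 111

Weights sum to 9 + 9 + 7 + 4 = 29.
y-moment: 9·288 + 9·264 + 7·286 + 4·191 = 7734; centroid 7734/29 ≈ 266.69.
Against y = 156, that's 266.69 − 156 = 110.69.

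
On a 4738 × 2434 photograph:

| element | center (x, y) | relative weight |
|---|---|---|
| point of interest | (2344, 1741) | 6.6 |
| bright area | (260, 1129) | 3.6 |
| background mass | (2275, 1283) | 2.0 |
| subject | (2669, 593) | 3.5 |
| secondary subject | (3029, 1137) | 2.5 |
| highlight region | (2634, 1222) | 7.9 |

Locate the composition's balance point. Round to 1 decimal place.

(2248.2, 1252.6)

Total weight = 6.6 + 3.6 + 2.0 + 3.5 + 2.5 + 7.9 = 26.1.
x-moment: 6.6·2344 + 3.6·260 + 2.0·2275 + 3.5·2669 + 2.5·3029 + 7.9·2634 = 58679.0; centroid 58679.0/26.1 ≈ 2248.24.
y-moment: 6.6·1741 + 3.6·1129 + 2.0·1283 + 3.5·593 + 2.5·1137 + 7.9·1222 = 32692.8; centroid 32692.8/26.1 ≈ 1252.60.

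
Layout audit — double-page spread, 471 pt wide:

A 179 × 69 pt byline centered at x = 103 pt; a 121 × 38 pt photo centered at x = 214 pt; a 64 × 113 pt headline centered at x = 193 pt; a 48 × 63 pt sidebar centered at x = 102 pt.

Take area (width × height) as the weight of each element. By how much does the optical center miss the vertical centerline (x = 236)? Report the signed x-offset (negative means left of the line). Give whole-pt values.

≈ -90 pt

Areas: byline 179·69 = 12351, photo 121·38 = 4598, headline 64·113 = 7232, sidebar 48·63 = 3024. Total weight = 27205.
x-moment: 12351·103 + 4598·214 + 7232·193 + 3024·102 = 3960349; centroid 3960349/27205 ≈ 145.57.
Difference: 145.57 − 236 ≈ -90.43.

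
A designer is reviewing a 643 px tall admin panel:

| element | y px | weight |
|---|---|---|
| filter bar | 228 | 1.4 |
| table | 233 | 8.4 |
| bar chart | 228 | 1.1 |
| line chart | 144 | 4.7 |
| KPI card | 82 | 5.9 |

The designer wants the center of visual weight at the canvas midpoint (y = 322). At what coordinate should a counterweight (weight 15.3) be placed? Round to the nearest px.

After adding the counterweight, total weight = 1.4 + 8.4 + 1.1 + 4.7 + 5.9 + 15.3 = 36.8.
y: target moment 36.8×322 = 11849.6; current 1.4·228 + 8.4·233 + 1.1·228 + 4.7·144 + 5.9·82 = 3687.8; the counterweight supplies 8161.8, so y = 8161.8/15.3 ≈ 533.45.

y ≈ 533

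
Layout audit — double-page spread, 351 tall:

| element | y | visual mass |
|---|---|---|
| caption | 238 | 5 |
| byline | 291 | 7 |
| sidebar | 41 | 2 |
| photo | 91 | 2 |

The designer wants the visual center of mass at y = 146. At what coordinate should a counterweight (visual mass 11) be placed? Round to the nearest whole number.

y ≈ 41

New total weight: (5 + 7 + 2 + 2) + 11 = 27.
y: need Σw·y = 27·146 = 3942. Existing = 5·238 + 7·291 + 2·41 + 2·91 = 3491. Remainder 451 / 11 ≈ 41.00.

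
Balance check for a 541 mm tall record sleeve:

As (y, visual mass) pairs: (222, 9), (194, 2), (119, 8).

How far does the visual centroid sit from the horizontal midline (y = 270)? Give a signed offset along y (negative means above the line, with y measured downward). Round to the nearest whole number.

≈ -94 mm

Weights sum to 9 + 2 + 8 = 19.
y: (9·222 + 2·194 + 8·119) / 19 = 3338 / 19 ≈ 175.68
Difference: 175.68 − 270 ≈ -94.32.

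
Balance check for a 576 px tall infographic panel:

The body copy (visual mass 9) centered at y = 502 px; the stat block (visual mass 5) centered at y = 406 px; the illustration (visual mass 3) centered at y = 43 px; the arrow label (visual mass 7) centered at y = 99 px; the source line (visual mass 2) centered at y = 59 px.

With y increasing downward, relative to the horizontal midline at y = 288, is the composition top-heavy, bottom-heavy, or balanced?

balanced

Weights sum to 9 + 5 + 3 + 7 + 2 = 26.
y: (9·502 + 5·406 + 3·43 + 7·99 + 2·59) / 26 = 7488 / 26 ≈ 288.00
288.00 = 288 exactly: balanced.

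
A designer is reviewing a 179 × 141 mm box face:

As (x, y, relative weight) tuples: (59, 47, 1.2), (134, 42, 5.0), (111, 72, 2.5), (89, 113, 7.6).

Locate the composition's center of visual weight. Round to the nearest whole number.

Total weight = 1.2 + 5.0 + 2.5 + 7.6 = 16.3.
x: (1.2·59 + 5.0·134 + 2.5·111 + 7.6·89) / 16.3 = 1694.7 / 16.3 ≈ 103.97
y: (1.2·47 + 5.0·42 + 2.5·72 + 7.6·113) / 16.3 = 1305.2 / 16.3 ≈ 80.07

(104, 80)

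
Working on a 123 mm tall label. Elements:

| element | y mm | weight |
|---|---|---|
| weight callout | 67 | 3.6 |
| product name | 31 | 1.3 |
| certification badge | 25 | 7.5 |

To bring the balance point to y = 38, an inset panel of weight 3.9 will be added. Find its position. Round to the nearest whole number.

y ≈ 39

New total weight: (3.6 + 1.3 + 7.5) + 3.9 = 16.3.
y: target moment 16.3×38 = 619.4; current 3.6·67 + 1.3·31 + 7.5·25 = 469.0; the inset panel supplies 150.4, so y = 150.4/3.9 ≈ 38.56.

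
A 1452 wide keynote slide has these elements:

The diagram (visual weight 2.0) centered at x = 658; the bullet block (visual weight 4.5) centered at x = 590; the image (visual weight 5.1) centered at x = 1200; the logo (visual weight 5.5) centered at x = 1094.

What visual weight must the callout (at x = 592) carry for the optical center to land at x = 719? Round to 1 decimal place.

Known weights sum to 2.0 + 4.5 + 5.1 + 5.5 = 17.1; their moment is 2.0·658 + 4.5·590 + 5.1·1200 + 5.5·1094 = 16108.0.
Balance at x = 719 requires (16108.0 + w·592) / (17.1 + w) = 719.
So w = (719·17.1 − 16108.0)/(592 − 719) = -3813.1/-127 ≈ 30.02.

w ≈ 30.0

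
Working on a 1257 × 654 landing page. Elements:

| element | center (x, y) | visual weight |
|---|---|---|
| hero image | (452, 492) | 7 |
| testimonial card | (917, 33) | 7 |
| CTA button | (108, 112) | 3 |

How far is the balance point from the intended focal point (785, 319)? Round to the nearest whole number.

Σw = 7 + 7 + 3 = 17.
x: (7·452 + 7·917 + 3·108) / 17 = 9907 / 17 ≈ 582.76
y: (7·492 + 7·33 + 3·112) / 17 = 4011 / 17 ≈ 235.94
From (785, 319): dx = -202.24, dy = -83.06, so the distance is √(dx²+dy²) ≈ 218.63.

≈ 219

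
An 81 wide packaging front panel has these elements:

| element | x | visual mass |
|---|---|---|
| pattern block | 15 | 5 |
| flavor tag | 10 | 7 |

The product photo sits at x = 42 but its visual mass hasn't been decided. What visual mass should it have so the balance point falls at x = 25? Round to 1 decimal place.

w ≈ 9.1

Fixed elements: Σw = 5 + 7 = 12, Σw·x = 5·15 + 7·10 = 145.
Set Σw·x/Σw = 25: (145 + 42w) = 25·(12 + w).
So w = (25·12 − 145)/(42 − 25) = 155/17 ≈ 9.12.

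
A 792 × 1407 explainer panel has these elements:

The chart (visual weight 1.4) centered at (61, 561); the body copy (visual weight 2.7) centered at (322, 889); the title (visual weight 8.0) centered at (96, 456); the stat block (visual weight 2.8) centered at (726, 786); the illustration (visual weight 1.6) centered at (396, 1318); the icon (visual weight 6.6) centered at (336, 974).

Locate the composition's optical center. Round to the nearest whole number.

Weights sum to 1.4 + 2.7 + 8.0 + 2.8 + 1.6 + 6.6 = 23.1.
Σw·x = 6606.8; x̄ = 6606.8/23.1 ≈ 286.01.
Σw·y = 17571.7; ȳ = 17571.7/23.1 ≈ 760.68.

(286, 761)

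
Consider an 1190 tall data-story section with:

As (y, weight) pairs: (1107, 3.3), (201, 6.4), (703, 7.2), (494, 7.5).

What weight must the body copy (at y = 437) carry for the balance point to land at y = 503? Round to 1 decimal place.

Fixed elements: Σw = 3.3 + 6.4 + 7.2 + 7.5 = 24.4, Σw·y = 3.3·1107 + 6.4·201 + 7.2·703 + 7.5·494 = 13706.1.
For the centroid to hit 503: (13706.1 + w·437) / (24.4 + w) = 503.
So w = (503·24.4 − 13706.1)/(437 − 503) = -1432.9/-66 ≈ 21.71.

w ≈ 21.7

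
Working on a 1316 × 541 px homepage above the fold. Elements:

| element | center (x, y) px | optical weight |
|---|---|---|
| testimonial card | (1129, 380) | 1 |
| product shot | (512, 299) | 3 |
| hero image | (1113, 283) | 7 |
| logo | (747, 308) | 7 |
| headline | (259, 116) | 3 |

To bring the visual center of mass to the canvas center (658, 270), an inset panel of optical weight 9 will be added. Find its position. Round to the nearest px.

(364, 260)

With the inset panel, Σw becomes 1 + 3 + 7 + 7 + 3 + 9 = 30.
x: need Σw·x = 30·658 = 19740. Existing = 1·1129 + 3·512 + 7·1113 + 7·747 + 3·259 = 16462. Remainder 3278 / 9 ≈ 364.22.
y: need Σw·y = 30·270 = 8100. Existing = 1·380 + 3·299 + 7·283 + 7·308 + 3·116 = 5762. Remainder 2338 / 9 ≈ 259.78.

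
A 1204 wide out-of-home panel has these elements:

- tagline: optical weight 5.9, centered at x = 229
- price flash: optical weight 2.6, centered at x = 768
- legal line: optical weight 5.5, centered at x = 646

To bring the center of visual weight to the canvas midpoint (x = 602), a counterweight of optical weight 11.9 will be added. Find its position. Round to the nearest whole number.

x ≈ 730

New total weight: (5.9 + 2.6 + 5.5) + 11.9 = 25.9.
Along x: (6900.9 + 11.9·x) / 25.9 = 602 (existing moment 5.9·229 + 2.6·768 + 5.5·646 = 6900.9) ⇒ x = (15591.8 − 6900.9) / 11.9 ≈ 730.33.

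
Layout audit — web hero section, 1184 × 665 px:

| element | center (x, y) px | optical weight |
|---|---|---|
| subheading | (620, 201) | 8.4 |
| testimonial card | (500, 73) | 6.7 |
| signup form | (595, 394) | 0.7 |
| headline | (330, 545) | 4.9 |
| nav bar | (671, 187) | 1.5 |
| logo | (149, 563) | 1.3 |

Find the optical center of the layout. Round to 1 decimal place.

Total weight = 8.4 + 6.7 + 0.7 + 4.9 + 1.5 + 1.3 = 23.5.
Σw·x = 8.4·620 + 6.7·500 + 0.7·595 + 4.9·330 + 1.5·671 + 1.3·149 = 11791.7, so x̄ = 11791.7/23.5 ≈ 501.77.
Σw·y = 8.4·201 + 6.7·73 + 0.7·394 + 4.9·545 + 1.5·187 + 1.3·563 = 6136.2, so ȳ = 6136.2/23.5 ≈ 261.11.

(501.8, 261.1)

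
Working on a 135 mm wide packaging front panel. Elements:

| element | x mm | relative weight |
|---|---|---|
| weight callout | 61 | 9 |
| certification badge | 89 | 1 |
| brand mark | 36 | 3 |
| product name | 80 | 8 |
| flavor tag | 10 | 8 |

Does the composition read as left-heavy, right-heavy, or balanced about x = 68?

left-heavy

Total weight = 9 + 1 + 3 + 8 + 8 = 29.
x-moment: 9·61 + 1·89 + 3·36 + 8·80 + 8·10 = 1466; centroid 1466/29 ≈ 50.55.
50.6 vs midline 68 → left-heavy.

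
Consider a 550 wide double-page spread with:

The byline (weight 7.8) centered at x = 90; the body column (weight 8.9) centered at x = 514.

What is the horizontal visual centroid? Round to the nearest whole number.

Total weight = 7.8 + 8.9 = 16.7.
x-moment: 7.8·90 + 8.9·514 = 5276.6; centroid 5276.6/16.7 ≈ 315.96.

x ≈ 316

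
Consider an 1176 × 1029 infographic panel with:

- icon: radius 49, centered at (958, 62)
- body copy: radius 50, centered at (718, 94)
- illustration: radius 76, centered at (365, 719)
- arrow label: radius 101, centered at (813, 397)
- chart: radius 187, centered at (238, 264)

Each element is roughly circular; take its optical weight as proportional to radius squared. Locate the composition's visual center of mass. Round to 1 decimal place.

Weights ∝ r²: icon 49² = 2401, body copy 50² = 2500, illustration 76² = 5776, arrow label 101² = 10201, chart 187² = 34969; Σw = 55847.
x-moment: 2401·958 + 2500·718 + 5776·365 + 10201·813 + 34969·238 = 22819433; centroid 22819433/55847 ≈ 408.61.
y-moment: 2401·62 + 2500·94 + 5776·719 + 10201·397 + 34969·264 = 17818419; centroid 17818419/55847 ≈ 319.06.

(408.6, 319.1)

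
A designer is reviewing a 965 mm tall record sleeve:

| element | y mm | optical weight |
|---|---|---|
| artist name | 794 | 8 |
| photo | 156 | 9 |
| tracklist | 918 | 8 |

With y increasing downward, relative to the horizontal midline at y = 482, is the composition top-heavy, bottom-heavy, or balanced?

bottom-heavy

Σw = 8 + 9 + 8 = 25.
y: (8·794 + 9·156 + 8·918) / 25 = 15100 / 25 ≈ 604.00
Since 604.0 is below (larger y than) 482, the composition reads bottom-heavy.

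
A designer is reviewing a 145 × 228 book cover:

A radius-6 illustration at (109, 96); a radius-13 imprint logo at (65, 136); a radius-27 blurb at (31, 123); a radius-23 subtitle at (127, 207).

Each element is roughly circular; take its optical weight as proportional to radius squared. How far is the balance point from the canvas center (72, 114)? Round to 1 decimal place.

≈ 40.2

Weights ∝ r²: illustration 6² = 36, imprint logo 13² = 169, blurb 27² = 729, subtitle 23² = 529; Σw = 1463.
x: (36·109 + 169·65 + 729·31 + 529·127) / 1463 = 104691 / 1463 ≈ 71.56
y: (36·96 + 169·136 + 729·123 + 529·207) / 1463 = 225610 / 1463 ≈ 154.21
Offset from (72, 114): Δx ≈ -0.44, Δy ≈ 40.21; distance = √(Δx² + Δy²) ≈ 40.21.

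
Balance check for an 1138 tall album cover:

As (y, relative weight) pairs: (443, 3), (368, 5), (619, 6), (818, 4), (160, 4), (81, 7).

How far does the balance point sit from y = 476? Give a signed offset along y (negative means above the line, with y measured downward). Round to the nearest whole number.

Σw = 3 + 5 + 6 + 4 + 4 + 7 = 29.
y-moment: 3·443 + 5·368 + 6·619 + 4·818 + 4·160 + 7·81 = 11362; centroid 11362/29 ≈ 391.79.
Offset from y = 476: 391.79 − 476 ≈ -84.21.

≈ -84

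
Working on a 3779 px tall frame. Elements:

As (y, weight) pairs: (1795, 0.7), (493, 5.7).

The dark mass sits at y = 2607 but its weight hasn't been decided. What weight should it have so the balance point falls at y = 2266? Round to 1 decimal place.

w ≈ 30.6

Fixed elements: Σw = 0.7 + 5.7 = 6.4, Σw·y = 0.7·1795 + 5.7·493 = 4066.6.
Set Σw·y/Σw = 2266: (4066.6 + 2607w) = 2266·(6.4 + w).
Solving: w = (2266·6.4 − 4066.6) / (2607 − 2266) = 10435.8 / 341 ≈ 30.60.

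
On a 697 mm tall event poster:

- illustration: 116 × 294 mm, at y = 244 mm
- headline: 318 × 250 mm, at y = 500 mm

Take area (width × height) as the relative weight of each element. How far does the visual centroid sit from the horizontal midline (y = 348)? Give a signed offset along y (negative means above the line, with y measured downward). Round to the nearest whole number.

≈ 75 mm

Areas: illustration 116·294 = 34104, headline 318·250 = 79500. Total weight = 113604.
Σw·y = 34104·244 + 79500·500 = 48071376, so ȳ = 48071376/113604 ≈ 423.15.
Against y = 348, that's 423.15 − 348 = 75.15.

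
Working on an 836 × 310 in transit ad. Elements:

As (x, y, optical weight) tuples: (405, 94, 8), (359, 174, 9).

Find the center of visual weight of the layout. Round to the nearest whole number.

(381, 136)

Weights sum to 8 + 9 = 17.
Σw·x = 8·405 + 9·359 = 6471, so x̄ = 6471/17 ≈ 380.65.
Σw·y = 8·94 + 9·174 = 2318, so ȳ = 2318/17 ≈ 136.35.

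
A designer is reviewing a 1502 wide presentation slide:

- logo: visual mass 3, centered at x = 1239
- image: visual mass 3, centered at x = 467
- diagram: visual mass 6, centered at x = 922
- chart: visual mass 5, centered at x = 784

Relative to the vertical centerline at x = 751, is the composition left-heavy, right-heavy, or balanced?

Σw = 3 + 3 + 6 + 5 = 17.
Σw·x = 3·1239 + 3·467 + 6·922 + 5·784 = 14570, so x̄ = 14570/17 ≈ 857.06.
857.1 lies right of the midline 751, so the layout is right-heavy.

right-heavy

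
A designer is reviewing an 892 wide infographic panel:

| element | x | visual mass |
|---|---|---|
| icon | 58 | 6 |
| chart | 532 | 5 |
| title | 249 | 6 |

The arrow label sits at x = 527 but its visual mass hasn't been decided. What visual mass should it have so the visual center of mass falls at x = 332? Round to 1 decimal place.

w ≈ 5.9

Existing Σw = 17 (6 + 5 + 6); existing moment 6·58 + 5·532 + 6·249 = 4502.
Set Σw·x/Σw = 332: (4502 + 527w) = 332·(17 + w).
Rearranging, w·(527 − 332) = 332·17 − 4502 = 1142, so w ≈ 1142/195 = 5.86.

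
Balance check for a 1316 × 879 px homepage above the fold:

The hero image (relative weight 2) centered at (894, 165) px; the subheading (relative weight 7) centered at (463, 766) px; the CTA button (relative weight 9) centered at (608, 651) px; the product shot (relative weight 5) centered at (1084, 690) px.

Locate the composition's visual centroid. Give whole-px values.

Total weight = 2 + 7 + 9 + 5 = 23.
x: (2·894 + 7·463 + 9·608 + 5·1084) / 23 = 15921 / 23 ≈ 692.22
y: (2·165 + 7·766 + 9·651 + 5·690) / 23 = 15001 / 23 ≈ 652.22

(692, 652)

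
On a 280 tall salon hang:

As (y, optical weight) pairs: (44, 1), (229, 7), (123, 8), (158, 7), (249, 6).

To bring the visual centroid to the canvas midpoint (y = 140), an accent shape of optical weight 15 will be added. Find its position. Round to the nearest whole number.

After adding the accent shape, total weight = 1 + 7 + 8 + 7 + 6 + 15 = 44.
y: target moment 44×140 = 6160; current 1·44 + 7·229 + 8·123 + 7·158 + 6·249 = 5231; the accent shape supplies 929, so y = 929/15 ≈ 61.93.

y ≈ 62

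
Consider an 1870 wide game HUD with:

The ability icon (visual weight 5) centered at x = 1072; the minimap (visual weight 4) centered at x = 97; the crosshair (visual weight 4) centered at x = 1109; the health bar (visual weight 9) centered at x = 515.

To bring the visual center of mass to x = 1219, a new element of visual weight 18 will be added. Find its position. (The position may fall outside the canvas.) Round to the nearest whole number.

With the new element, Σw becomes 5 + 4 + 4 + 9 + 18 = 40.
x: need Σw·x = 40·1219 = 48760. Existing = 5·1072 + 4·97 + 4·1109 + 9·515 = 14819. Remainder 33941 / 18 ≈ 1885.61.

x ≈ 1886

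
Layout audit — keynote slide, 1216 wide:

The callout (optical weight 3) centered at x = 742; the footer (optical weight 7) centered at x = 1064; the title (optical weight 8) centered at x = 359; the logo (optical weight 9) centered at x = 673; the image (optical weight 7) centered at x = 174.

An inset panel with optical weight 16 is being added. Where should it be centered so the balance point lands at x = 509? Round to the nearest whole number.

x ≈ 352

After adding the inset panel, total weight = 3 + 7 + 8 + 9 + 7 + 16 = 50.
x: target moment 50×509 = 25450; current 3·742 + 7·1064 + 8·359 + 9·673 + 7·174 = 19821; the inset panel supplies 5629, so x = 5629/16 ≈ 351.81.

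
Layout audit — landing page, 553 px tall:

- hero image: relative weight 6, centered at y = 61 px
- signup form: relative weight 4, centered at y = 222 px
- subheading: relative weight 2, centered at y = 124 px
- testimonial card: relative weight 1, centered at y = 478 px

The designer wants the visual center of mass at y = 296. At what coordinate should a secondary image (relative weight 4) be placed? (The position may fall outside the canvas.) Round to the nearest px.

y ≈ 763

After adding the secondary image, total weight = 6 + 4 + 2 + 1 + 4 = 17.
y: target moment 17×296 = 5032; current 6·61 + 4·222 + 2·124 + 1·478 = 1980; the secondary image supplies 3052, so y = 3052/4 ≈ 763.00.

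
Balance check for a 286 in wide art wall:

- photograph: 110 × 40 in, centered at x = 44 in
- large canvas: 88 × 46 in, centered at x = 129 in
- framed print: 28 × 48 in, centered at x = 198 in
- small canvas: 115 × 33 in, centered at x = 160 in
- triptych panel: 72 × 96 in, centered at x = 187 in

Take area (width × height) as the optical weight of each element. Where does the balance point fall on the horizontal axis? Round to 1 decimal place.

x ≈ 140.6

Areas: photograph 110·40 = 4400, large canvas 88·46 = 4048, framed print 28·48 = 1344, small canvas 115·33 = 3795, triptych panel 72·96 = 6912. Total weight = 20499.
x-moment: 4400·44 + 4048·129 + 1344·198 + 3795·160 + 6912·187 = 2881648; centroid 2881648/20499 ≈ 140.58.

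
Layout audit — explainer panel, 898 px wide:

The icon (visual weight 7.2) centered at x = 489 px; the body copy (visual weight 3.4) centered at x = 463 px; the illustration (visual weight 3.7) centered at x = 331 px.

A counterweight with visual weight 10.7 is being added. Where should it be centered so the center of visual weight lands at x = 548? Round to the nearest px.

x ≈ 690

With the counterweight, Σw becomes 7.2 + 3.4 + 3.7 + 10.7 = 25.0.
x: need Σw·x = 25.0·548 = 13700.0. Existing = 7.2·489 + 3.4·463 + 3.7·331 = 6319.7. Remainder 7380.3 / 10.7 ≈ 689.75.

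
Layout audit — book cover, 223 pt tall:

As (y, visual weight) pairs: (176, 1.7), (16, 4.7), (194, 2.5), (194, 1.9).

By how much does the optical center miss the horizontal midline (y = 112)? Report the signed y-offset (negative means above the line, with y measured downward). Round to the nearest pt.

Σw = 1.7 + 4.7 + 2.5 + 1.9 = 10.8.
y: (1.7·176 + 4.7·16 + 2.5·194 + 1.9·194) / 10.8 = 1228.0 / 10.8 ≈ 113.70
Offset from y = 112: 113.70 − 112 ≈ 1.70.

≈ 2 pt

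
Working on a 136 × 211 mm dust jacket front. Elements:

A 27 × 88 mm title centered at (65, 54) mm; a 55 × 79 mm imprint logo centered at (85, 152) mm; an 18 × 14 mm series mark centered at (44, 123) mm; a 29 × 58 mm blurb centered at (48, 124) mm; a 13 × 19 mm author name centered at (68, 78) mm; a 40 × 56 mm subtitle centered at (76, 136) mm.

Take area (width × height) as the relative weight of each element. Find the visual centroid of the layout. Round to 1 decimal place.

Taking area as weight: title 27·88 = 2376, imprint logo 55·79 = 4345, series mark 18·14 = 252, blurb 29·58 = 1682, author name 13·19 = 247, subtitle 40·56 = 2240. Sum 11142.
Σw·x = 802625; x̄ = 802625/11142 ≈ 72.04.
Σw·y = 1352214; ȳ = 1352214/11142 ≈ 121.36.

(72.0, 121.4)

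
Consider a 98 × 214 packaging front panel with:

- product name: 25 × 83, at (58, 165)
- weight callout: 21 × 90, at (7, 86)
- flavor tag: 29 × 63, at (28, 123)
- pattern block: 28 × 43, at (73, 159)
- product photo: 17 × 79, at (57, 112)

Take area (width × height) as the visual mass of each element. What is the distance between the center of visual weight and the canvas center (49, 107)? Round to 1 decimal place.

≈ 22.6

Taking area as weight: product name 25·83 = 2075, weight callout 21·90 = 1890, flavor tag 29·63 = 1827, pattern block 28·43 = 1204, product photo 17·79 = 1343. Sum 8339.
Σw·x = 2075·58 + 1890·7 + 1827·28 + 1204·73 + 1343·57 = 349179, so x̄ = 349179/8339 ≈ 41.87.
Σw·y = 2075·165 + 1890·86 + 1827·123 + 1204·159 + 1343·112 = 1071488, so ȳ = 1071488/8339 ≈ 128.49.
From (49, 107): dx = -7.13, dy = 21.49, so the distance is √(dx²+dy²) ≈ 22.64.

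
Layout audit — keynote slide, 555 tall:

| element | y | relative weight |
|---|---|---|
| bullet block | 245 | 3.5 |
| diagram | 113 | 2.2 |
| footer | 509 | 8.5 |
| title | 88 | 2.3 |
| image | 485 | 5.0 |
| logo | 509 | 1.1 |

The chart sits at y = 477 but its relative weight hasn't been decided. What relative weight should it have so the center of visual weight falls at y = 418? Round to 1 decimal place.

w ≈ 14.0

Fixed elements: Σw = 3.5 + 2.2 + 8.5 + 2.3 + 5.0 + 1.1 = 22.6, Σw·y = 3.5·245 + 2.2·113 + 8.5·509 + 2.3·88 + 5.0·485 + 1.1·509 = 8619.9.
Set Σw·y/Σw = 418: (8619.9 + 477w) = 418·(22.6 + w).
Rearranging, w·(477 − 418) = 418·22.6 − 8619.9 = 826.9, so w ≈ 826.9/59 = 14.02.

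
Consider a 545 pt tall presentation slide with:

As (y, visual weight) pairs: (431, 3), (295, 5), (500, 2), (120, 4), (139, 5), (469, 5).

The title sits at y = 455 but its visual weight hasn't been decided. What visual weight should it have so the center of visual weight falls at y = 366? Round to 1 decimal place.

Existing Σw = 24 (3 + 5 + 2 + 4 + 5 + 5); existing moment 3·431 + 5·295 + 2·500 + 4·120 + 5·139 + 5·469 = 7288.
Balance at y = 366 requires (7288 + w·455) / (24 + w) = 366.
Solving: w = (366·24 − 7288) / (455 − 366) = 1496 / 89 ≈ 16.81.

w ≈ 16.8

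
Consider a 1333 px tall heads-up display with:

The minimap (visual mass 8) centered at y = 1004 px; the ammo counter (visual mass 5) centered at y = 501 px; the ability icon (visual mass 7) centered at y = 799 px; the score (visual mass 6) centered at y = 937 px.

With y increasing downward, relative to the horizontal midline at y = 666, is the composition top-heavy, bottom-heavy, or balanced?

Total weight = 8 + 5 + 7 + 6 = 26.
y-moment: 8·1004 + 5·501 + 7·799 + 6·937 = 21752; centroid 21752/26 ≈ 836.62.
836.6 lies below (larger y than) the midline 666, so the layout is bottom-heavy.

bottom-heavy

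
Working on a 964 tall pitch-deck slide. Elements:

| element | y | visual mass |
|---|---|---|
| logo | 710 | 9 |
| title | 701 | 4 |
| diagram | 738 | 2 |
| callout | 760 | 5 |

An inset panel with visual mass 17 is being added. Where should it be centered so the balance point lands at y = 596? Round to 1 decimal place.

With the inset panel, Σw becomes 9 + 4 + 2 + 5 + 17 = 37.
y: target moment 37×596 = 22052; current 9·710 + 4·701 + 2·738 + 5·760 = 14470; the inset panel supplies 7582, so y = 7582/17 ≈ 446.00.

y ≈ 446.0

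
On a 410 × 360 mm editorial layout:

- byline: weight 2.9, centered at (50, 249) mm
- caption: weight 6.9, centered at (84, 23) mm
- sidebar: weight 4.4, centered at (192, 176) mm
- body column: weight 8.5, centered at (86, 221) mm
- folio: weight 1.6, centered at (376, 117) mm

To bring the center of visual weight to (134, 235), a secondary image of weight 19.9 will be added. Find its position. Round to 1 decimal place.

After adding the secondary image, total weight = 2.9 + 6.9 + 4.4 + 8.5 + 1.6 + 19.9 = 44.2.
Along x: (2902.0 + 19.9·x) / 44.2 = 134 (existing moment 2.9·50 + 6.9·84 + 4.4·192 + 8.5·86 + 1.6·376 = 2902.0) ⇒ x = (5922.8 − 2902.0) / 19.9 ≈ 151.80.
Along y: (3720.9 + 19.9·y) / 44.2 = 235 (existing moment 2.9·249 + 6.9·23 + 4.4·176 + 8.5·221 + 1.6·117 = 3720.9) ⇒ y = (10387.0 − 3720.9) / 19.9 ≈ 334.98.

(151.8, 335.0)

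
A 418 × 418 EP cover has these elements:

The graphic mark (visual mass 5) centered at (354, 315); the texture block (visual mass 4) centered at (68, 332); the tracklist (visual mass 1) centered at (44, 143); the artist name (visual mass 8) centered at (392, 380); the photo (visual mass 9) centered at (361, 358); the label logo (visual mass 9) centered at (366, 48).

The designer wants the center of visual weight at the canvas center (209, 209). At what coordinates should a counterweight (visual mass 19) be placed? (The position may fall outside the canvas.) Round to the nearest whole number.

(-14, 92)

After adding the counterweight, total weight = 5 + 4 + 1 + 8 + 9 + 9 + 19 = 55.
Along x: (11765 + 19·x) / 55 = 209 (existing moment 5·354 + 4·68 + 1·44 + 8·392 + 9·361 + 9·366 = 11765) ⇒ x = (11495 − 11765) / 19 ≈ -14.21.
Along y: (9740 + 19·y) / 55 = 209 (existing moment 5·315 + 4·332 + 1·143 + 8·380 + 9·358 + 9·48 = 9740) ⇒ y = (11495 − 9740) / 19 ≈ 92.37.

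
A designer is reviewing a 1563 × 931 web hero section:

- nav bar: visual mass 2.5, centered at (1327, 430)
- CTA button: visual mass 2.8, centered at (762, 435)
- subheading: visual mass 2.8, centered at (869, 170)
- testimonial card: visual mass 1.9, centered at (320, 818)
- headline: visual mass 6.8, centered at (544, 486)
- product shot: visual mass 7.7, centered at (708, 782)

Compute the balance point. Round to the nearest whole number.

Weights sum to 2.5 + 2.8 + 2.8 + 1.9 + 6.8 + 7.7 = 24.5.
x-moment: 2.5·1327 + 2.8·762 + 2.8·869 + 1.9·320 + 6.8·544 + 7.7·708 = 17643.1; centroid 17643.1/24.5 ≈ 720.13.
y-moment: 2.5·430 + 2.8·435 + 2.8·170 + 1.9·818 + 6.8·486 + 7.7·782 = 13649.4; centroid 13649.4/24.5 ≈ 557.12.

(720, 557)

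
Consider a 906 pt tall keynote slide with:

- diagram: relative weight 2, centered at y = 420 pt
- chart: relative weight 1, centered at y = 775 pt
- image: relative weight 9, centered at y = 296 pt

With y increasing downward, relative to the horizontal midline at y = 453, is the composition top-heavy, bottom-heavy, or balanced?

Weights sum to 2 + 1 + 9 = 12.
y-moment: 2·420 + 1·775 + 9·296 = 4279; centroid 4279/12 ≈ 356.58.
356.6 vs midline 453 → top-heavy.

top-heavy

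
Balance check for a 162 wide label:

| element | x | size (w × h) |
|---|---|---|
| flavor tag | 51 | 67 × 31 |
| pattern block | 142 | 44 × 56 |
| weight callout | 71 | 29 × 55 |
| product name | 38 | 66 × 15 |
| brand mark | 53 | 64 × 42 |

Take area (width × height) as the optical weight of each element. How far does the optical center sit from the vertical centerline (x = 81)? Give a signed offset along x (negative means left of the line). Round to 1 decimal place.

≈ -4.7

Areas: flavor tag 67·31 = 2077, pattern block 44·56 = 2464, weight callout 29·55 = 1595, product name 66·15 = 990, brand mark 64·42 = 2688. Total weight = 9814.
x-moment: 2077·51 + 2464·142 + 1595·71 + 990·38 + 2688·53 = 749144; centroid 749144/9814 ≈ 76.33.
Difference: 76.33 − 81 ≈ -4.67.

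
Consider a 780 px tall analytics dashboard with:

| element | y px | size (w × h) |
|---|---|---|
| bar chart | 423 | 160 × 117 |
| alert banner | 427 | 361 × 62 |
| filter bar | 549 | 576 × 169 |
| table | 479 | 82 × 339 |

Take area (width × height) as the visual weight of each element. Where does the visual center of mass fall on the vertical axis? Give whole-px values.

y ≈ 507

Areas → weights: bar chart 160·117 = 18720, alert banner 361·62 = 22382, filter bar 576·169 = 97344, table 82·339 = 27798; Σw = 166244.
y-moment: 18720·423 + 22382·427 + 97344·549 + 27798·479 = 84232772; centroid 84232772/166244 ≈ 506.68.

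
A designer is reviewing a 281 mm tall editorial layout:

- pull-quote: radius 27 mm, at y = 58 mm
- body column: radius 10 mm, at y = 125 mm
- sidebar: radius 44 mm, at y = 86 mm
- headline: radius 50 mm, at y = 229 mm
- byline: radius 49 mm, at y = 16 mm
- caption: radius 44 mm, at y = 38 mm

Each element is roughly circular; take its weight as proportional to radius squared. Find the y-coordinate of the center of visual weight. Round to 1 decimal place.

y ≈ 94.3

r² weights: pull-quote 27² = 729, body column 10² = 100, sidebar 44² = 1936, headline 50² = 2500, byline 49² = 2401, caption 44² = 1936. Total = 9602.
y: (729·58 + 100·125 + 1936·86 + 2500·229 + 2401·16 + 1936·38) / 9602 = 905762 / 9602 ≈ 94.33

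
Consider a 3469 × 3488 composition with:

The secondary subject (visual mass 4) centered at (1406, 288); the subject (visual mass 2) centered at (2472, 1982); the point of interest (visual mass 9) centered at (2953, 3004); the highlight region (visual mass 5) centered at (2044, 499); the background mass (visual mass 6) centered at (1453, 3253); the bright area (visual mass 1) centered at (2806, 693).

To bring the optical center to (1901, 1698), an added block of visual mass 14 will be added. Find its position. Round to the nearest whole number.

After adding the added block, total weight = 4 + 2 + 9 + 5 + 6 + 1 + 14 = 41.
Along x: (58889 + 14·x) / 41 = 1901 (existing moment 4·1406 + 2·2472 + 9·2953 + 5·2044 + 6·1453 + 1·2806 = 58889) ⇒ x = (77941 − 58889) / 14 ≈ 1360.86.
Along y: (54858 + 14·y) / 41 = 1698 (existing moment 4·288 + 2·1982 + 9·3004 + 5·499 + 6·3253 + 1·693 = 54858) ⇒ y = (69618 − 54858) / 14 ≈ 1054.29.

(1361, 1054)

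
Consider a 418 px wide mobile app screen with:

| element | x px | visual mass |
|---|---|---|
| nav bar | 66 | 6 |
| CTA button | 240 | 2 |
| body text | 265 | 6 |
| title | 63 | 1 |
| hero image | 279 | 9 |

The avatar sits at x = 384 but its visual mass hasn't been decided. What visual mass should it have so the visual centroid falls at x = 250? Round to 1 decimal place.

w ≈ 7.2

Known weights sum to 6 + 2 + 6 + 1 + 9 = 24; their moment is 6·66 + 2·240 + 6·265 + 1·63 + 9·279 = 5040.
Balance at x = 250 requires (5040 + w·384) / (24 + w) = 250.
Solving: w = (250·24 − 5040) / (384 − 250) = 960 / 134 ≈ 7.16.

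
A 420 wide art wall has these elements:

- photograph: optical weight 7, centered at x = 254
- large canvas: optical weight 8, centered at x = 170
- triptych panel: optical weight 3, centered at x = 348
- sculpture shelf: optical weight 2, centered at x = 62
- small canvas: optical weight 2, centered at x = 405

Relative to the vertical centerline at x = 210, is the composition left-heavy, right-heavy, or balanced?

right-heavy

Weights sum to 7 + 8 + 3 + 2 + 2 = 22.
x: (7·254 + 8·170 + 3·348 + 2·62 + 2·405) / 22 = 5116 / 22 ≈ 232.55
Since 232.5 is right of 210, the composition reads right-heavy.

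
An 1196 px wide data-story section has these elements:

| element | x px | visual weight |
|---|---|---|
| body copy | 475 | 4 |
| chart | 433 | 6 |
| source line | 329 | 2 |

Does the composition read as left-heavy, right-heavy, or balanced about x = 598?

Total weight = 4 + 6 + 2 = 12.
x-moment: 4·475 + 6·433 + 2·329 = 5156; centroid 5156/12 ≈ 429.67.
429.7 lies left of the midline 598, so the layout is left-heavy.

left-heavy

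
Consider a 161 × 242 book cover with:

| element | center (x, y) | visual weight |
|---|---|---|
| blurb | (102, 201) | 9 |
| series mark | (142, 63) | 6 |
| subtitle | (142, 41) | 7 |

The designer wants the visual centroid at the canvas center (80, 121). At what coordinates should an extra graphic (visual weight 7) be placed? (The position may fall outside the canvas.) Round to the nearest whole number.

After adding the extra graphic, total weight = 9 + 6 + 7 + 7 = 29.
x: target moment 29×80 = 2320; current 9·102 + 6·142 + 7·142 = 2764; the extra graphic supplies -444, so x = -444/7 ≈ -63.43.
y: target moment 29×121 = 3509; current 9·201 + 6·63 + 7·41 = 2474; the extra graphic supplies 1035, so y = 1035/7 ≈ 147.86.

(-63, 148)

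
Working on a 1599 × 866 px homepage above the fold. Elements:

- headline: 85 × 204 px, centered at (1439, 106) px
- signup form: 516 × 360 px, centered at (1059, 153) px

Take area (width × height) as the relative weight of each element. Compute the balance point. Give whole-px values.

(1091, 149)

Areas: headline 85·204 = 17340, signup form 516·360 = 185760. Total weight = 203100.
x-moment: 17340·1439 + 185760·1059 = 221672100; centroid 221672100/203100 ≈ 1091.44.
y-moment: 17340·106 + 185760·153 = 30259320; centroid 30259320/203100 ≈ 148.99.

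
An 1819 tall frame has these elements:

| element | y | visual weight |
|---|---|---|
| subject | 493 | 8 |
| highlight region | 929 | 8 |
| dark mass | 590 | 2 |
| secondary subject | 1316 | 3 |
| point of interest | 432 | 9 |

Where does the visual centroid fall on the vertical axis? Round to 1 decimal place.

Σw = 8 + 8 + 2 + 3 + 9 = 30.
y: (8·493 + 8·929 + 2·590 + 3·1316 + 9·432) / 30 = 20392 / 30 ≈ 679.73

y ≈ 679.7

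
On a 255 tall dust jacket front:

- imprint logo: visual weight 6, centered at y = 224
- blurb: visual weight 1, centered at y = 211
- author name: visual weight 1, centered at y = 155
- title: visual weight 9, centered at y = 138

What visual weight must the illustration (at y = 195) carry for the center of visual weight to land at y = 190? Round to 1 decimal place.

w ≈ 55.6

Known weights sum to 6 + 1 + 1 + 9 = 17; their moment is 6·224 + 1·211 + 1·155 + 9·138 = 2952.
For the centroid to hit 190: (2952 + w·195) / (17 + w) = 190.
Rearranging, w·(195 − 190) = 190·17 − 2952 = 278, so w ≈ 278/5 = 55.60.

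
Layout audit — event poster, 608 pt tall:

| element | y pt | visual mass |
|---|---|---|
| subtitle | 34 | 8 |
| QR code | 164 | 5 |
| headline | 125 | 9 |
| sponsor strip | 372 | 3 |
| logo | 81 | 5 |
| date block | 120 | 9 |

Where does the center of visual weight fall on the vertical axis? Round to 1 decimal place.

y ≈ 123.5

Total weight = 8 + 5 + 9 + 3 + 5 + 9 = 39.
y: (8·34 + 5·164 + 9·125 + 3·372 + 5·81 + 9·120) / 39 = 4818 / 39 ≈ 123.54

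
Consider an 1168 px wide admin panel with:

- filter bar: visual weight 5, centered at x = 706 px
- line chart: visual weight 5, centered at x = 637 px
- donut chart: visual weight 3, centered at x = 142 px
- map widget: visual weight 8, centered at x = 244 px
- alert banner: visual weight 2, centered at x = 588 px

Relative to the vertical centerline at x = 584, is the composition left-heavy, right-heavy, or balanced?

Total weight = 5 + 5 + 3 + 8 + 2 = 23.
Σw·x = 5·706 + 5·637 + 3·142 + 8·244 + 2·588 = 10269, so x̄ = 10269/23 ≈ 446.48.
446.5 lies left of the midline 584, so the layout is left-heavy.

left-heavy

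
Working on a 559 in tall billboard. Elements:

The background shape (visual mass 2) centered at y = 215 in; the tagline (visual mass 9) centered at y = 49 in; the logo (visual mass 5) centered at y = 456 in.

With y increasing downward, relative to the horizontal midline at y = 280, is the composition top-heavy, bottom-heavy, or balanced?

Total weight = 2 + 9 + 5 = 16.
Σw·y = 2·215 + 9·49 + 5·456 = 3151, so ȳ = 3151/16 ≈ 196.94.
196.9 lies above (smaller y than) the midline 280, so the layout is top-heavy.

top-heavy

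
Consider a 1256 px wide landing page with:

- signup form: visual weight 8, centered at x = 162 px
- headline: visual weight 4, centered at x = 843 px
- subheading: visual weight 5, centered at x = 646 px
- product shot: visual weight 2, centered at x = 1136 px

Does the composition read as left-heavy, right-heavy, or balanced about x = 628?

left-heavy

Total weight = 8 + 4 + 5 + 2 = 19.
x: (8·162 + 4·843 + 5·646 + 2·1136) / 19 = 10170 / 19 ≈ 535.26
Since 535.3 is left of 628, the composition reads left-heavy.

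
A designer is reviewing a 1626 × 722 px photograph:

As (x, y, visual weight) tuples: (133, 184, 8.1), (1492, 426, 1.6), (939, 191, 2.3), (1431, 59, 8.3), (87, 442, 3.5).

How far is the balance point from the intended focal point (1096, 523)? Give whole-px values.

≈ 478 px

Total weight = 8.1 + 1.6 + 2.3 + 8.3 + 3.5 = 23.8.
x-moment: 8.1·133 + 1.6·1492 + 2.3·939 + 8.3·1431 + 3.5·87 = 17806.0; centroid 17806.0/23.8 ≈ 748.15.
y-moment: 8.1·184 + 1.6·426 + 2.3·191 + 8.3·59 + 3.5·442 = 4648.0; centroid 4648.0/23.8 ≈ 195.29.
Offset from (1096, 523): Δx ≈ -347.85, Δy ≈ -327.71; distance = √(Δx² + Δy²) ≈ 477.90.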